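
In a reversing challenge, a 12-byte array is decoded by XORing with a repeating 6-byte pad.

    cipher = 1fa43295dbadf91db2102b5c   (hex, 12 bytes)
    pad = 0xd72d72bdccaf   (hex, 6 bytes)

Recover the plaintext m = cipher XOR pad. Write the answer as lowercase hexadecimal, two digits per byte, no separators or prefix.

The 6-byte key repeats, so the effective keystream is d7 2d 72 bd cc af d7 2d 72 bd cc af.
byte 0:  31 xor 215 = 200
byte 1: 164 xor  45 = 137
byte 2:  50 xor 114 =  64
byte 3: 149 xor 189 =  40
byte 4: 219 xor 204 =  23
byte 5: 173 xor 175 =   2
byte 6: 249 xor 215 =  46
byte 7:  29 xor  45 =  48
byte 8: 178 xor 114 = 192
byte 9:  16 xor 189 = 173
byte 10:  43 xor 204 = 231
byte 11:  92 xor 175 = 243

c889402817022e30c0ade7f3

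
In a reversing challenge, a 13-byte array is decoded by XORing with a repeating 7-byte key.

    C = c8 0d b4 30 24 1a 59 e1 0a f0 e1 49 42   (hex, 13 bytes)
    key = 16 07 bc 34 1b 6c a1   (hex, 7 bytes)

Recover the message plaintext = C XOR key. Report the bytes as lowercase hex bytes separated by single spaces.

de 0a 08 04 3f 76 f8 f7 0d 4c d5 52 2e

The 7-byte key repeats, so the effective keystream is 16 07 bc 34 1b 6c a1 16 07 bc 34 1b 6c.
byte 0: 11001000 xor 00010110 = 11011110
byte 1: 00001101 xor 00000111 = 00001010
byte 2: 10110100 xor 10111100 = 00001000
byte 3: 00110000 xor 00110100 = 00000100
byte 4: 00100100 xor 00011011 = 00111111
byte 5: 00011010 xor 01101100 = 01110110
byte 6: 01011001 xor 10100001 = 11111000
byte 7: 11100001 xor 00010110 = 11110111
byte 8: 00001010 xor 00000111 = 00001101
byte 9: 11110000 xor 10111100 = 01001100
byte 10: 11100001 xor 00110100 = 11010101
byte 11: 01001001 xor 00011011 = 01010010
byte 12: 01000010 xor 01101100 = 00101110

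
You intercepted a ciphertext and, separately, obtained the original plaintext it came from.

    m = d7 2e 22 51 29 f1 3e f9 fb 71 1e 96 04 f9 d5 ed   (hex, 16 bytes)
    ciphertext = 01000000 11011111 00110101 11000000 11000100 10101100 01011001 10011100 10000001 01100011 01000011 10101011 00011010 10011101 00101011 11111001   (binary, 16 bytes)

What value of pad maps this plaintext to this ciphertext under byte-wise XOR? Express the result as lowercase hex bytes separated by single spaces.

97 f1 17 91 ed 5d 67 65 7a 12 5d 3d 1e 64 fe 14

Since ciphertext = m ⊕ pad, XORing both sides with m gives pad = m ⊕ ciphertext.
d7 XOR 40 = 97
2e XOR df = f1
22 XOR 35 = 17
51 XOR c0 = 91
29 XOR c4 = ed
f1 XOR ac = 5d
3e XOR 59 = 67
f9 XOR 9c = 65
fb XOR 81 = 7a
71 XOR 63 = 12
1e XOR 43 = 5d
96 XOR ab = 3d
04 XOR 1a = 1e
f9 XOR 9d = 64
d5 XOR 2b = fe
ed XOR f9 = 14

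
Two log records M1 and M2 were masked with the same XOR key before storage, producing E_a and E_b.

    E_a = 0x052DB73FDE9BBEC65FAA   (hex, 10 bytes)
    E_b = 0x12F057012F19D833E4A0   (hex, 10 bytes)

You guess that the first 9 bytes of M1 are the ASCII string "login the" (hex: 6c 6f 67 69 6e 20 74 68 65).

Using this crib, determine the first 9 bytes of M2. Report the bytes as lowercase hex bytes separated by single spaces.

First, E_a ⊕ E_b = (M1 ⊕ K) ⊕ (M2 ⊕ K) = M1 ⊕ M2, so the key drops out. Then M2 = (M1 ⊕ M2) ⊕ M1 over the first 9 bytes.
byte 0: (05 xor 12) xor 6c = 17 xor 6c = 7b
byte 1: (2d xor f0) xor 6f = dd xor 6f = b2
byte 2: (b7 xor 57) xor 67 = e0 xor 67 = 87
byte 3: (3f xor 01) xor 69 = 3e xor 69 = 57
byte 4: (de xor 2f) xor 6e = f1 xor 6e = 9f
byte 5: (9b xor 19) xor 20 = 82 xor 20 = a2
byte 6: (be xor d8) xor 74 = 66 xor 74 = 12
byte 7: (c6 xor 33) xor 68 = f5 xor 68 = 9d
byte 8: (5f xor e4) xor 65 = bb xor 65 = de

7b b2 87 57 9f a2 12 9d de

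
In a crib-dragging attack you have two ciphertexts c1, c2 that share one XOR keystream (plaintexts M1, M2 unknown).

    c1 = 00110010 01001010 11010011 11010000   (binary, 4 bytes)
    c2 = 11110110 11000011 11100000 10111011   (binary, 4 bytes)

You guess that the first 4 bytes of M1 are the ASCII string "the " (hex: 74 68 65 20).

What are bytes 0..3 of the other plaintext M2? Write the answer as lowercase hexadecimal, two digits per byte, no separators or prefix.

b0e1564b

First, c1 ⊕ c2 = (M1 ⊕ K) ⊕ (M2 ⊕ K) = M1 ⊕ M2, so the key drops out. Then M2 = (M1 ⊕ M2) ⊕ M1 over the first 4 bytes.
byte 0: (32 XOR f6) XOR 74 = c4 XOR 74 = b0
byte 1: (4a XOR c3) XOR 68 = 89 XOR 68 = e1
byte 2: (d3 XOR e0) XOR 65 = 33 XOR 65 = 56
byte 3: (d0 XOR bb) XOR 20 = 6b XOR 20 = 4b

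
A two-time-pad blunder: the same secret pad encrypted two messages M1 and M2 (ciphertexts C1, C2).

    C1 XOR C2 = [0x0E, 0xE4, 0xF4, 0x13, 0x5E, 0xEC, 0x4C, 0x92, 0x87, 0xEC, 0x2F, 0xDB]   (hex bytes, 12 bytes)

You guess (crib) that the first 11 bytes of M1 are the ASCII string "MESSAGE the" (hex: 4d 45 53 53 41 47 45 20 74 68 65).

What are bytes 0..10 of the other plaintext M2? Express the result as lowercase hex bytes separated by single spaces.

43 a1 a7 40 1f ab 09 b2 f3 84 4a

Since C1 ⊕ C2 = M1 ⊕ M2, XORing with the guessed M1 bytes yields the corresponding M2 bytes: M2 = (C1 ⊕ C2) ⊕ M1.
byte 0:  14 XOR  77 =  67
byte 1: 228 XOR  69 = 161
byte 2: 244 XOR  83 = 167
byte 3:  19 XOR  83 =  64
byte 4:  94 XOR  65 =  31
byte 5: 236 XOR  71 = 171
byte 6:  76 XOR  69 =   9
byte 7: 146 XOR  32 = 178
byte 8: 135 XOR 116 = 243
byte 9: 236 XOR 104 = 132
byte 10:  47 XOR 101 =  74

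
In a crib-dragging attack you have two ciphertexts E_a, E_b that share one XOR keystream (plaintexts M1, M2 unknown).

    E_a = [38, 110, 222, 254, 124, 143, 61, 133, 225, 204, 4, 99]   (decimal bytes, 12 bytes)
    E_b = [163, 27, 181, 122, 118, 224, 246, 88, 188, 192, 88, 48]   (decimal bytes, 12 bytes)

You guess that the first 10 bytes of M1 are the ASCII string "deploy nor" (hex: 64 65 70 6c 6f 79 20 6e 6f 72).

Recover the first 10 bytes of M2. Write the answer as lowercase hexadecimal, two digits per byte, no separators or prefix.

First, E_a ⊕ E_b = (M1 ⊕ K) ⊕ (M2 ⊕ K) = M1 ⊕ M2, so the key drops out. Then M2 = (M1 ⊕ M2) ⊕ M1 over the first 10 bytes.
byte 0: (26 ⊕ a3) ⊕ 64 = 85 ⊕ 64 = e1
byte 1: (6e ⊕ 1b) ⊕ 65 = 75 ⊕ 65 = 10
byte 2: (de ⊕ b5) ⊕ 70 = 6b ⊕ 70 = 1b
byte 3: (fe ⊕ 7a) ⊕ 6c = 84 ⊕ 6c = e8
byte 4: (7c ⊕ 76) ⊕ 6f = 0a ⊕ 6f = 65
byte 5: (8f ⊕ e0) ⊕ 79 = 6f ⊕ 79 = 16
byte 6: (3d ⊕ f6) ⊕ 20 = cb ⊕ 20 = eb
byte 7: (85 ⊕ 58) ⊕ 6e = dd ⊕ 6e = b3
byte 8: (e1 ⊕ bc) ⊕ 6f = 5d ⊕ 6f = 32
byte 9: (cc ⊕ c0) ⊕ 72 = 0c ⊕ 72 = 7e

e1101be86516ebb3327e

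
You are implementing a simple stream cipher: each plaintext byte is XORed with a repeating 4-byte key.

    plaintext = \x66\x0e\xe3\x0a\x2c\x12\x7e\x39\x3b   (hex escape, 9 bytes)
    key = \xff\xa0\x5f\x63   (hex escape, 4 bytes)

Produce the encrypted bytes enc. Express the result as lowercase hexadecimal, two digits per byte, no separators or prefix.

99aebc69d3b2215ac4

The 4-byte key repeats, so the effective keystream is ff a0 5f 63 ff a0 5f 63 ff.
byte 0: 66 ⊕ ff = 99
byte 1: 0e ⊕ a0 = ae
byte 2: e3 ⊕ 5f = bc
byte 3: 0a ⊕ 63 = 69
byte 4: 2c ⊕ ff = d3
byte 5: 12 ⊕ a0 = b2
byte 6: 7e ⊕ 5f = 21
byte 7: 39 ⊕ 63 = 5a
byte 8: 3b ⊕ ff = c4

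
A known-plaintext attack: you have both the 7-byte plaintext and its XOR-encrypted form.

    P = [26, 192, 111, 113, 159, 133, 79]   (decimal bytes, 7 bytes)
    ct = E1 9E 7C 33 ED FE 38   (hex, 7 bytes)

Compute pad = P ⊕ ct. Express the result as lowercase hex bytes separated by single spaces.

fb 5e 13 42 72 7b 77

Since ct = P ⊕ pad, XORing both sides with P gives pad = P ⊕ ct.
byte 0: 1a XOR e1 = fb
byte 1: c0 XOR 9e = 5e
byte 2: 6f XOR 7c = 13
byte 3: 71 XOR 33 = 42
byte 4: 9f XOR ed = 72
byte 5: 85 XOR fe = 7b
byte 6: 4f XOR 38 = 77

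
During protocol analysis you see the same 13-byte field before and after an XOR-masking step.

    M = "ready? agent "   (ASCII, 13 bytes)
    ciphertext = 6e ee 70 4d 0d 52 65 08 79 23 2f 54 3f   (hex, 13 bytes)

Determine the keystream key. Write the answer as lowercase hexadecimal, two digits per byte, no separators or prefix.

Since ciphertext = M ⊕ key, XORing both sides with M gives key = M ⊕ ciphertext.
byte 0: 72 XOR 6e = 1c
byte 1: 65 XOR ee = 8b
byte 2: 61 XOR 70 = 11
byte 3: 64 XOR 4d = 29
byte 4: 79 XOR 0d = 74
byte 5: 3f XOR 52 = 6d
byte 6: 20 XOR 65 = 45
byte 7: 61 XOR 08 = 69
byte 8: 67 XOR 79 = 1e
byte 9: 65 XOR 23 = 46
byte 10: 6e XOR 2f = 41
byte 11: 74 XOR 54 = 20
byte 12: 20 XOR 3f = 1f

1c8b1129746d45691e4641201f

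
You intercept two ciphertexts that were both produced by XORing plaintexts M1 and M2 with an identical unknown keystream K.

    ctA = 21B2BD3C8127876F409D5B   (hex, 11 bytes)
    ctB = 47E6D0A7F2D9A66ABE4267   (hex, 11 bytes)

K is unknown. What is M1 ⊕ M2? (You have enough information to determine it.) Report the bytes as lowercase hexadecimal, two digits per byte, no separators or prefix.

ctA ⊕ ctB = (M1 ⊕ K) ⊕ (M2 ⊕ K) = M1 ⊕ M2 — the shared key cancels under XOR.
21 xor 47 = 66
b2 xor e6 = 54
bd xor d0 = 6d
3c xor a7 = 9b
81 xor f2 = 73
27 xor d9 = fe
87 xor a6 = 21
6f xor 6a = 05
40 xor be = fe
9d xor 42 = df
5b xor 67 = 3c

66546d9b73fe2105fedf3c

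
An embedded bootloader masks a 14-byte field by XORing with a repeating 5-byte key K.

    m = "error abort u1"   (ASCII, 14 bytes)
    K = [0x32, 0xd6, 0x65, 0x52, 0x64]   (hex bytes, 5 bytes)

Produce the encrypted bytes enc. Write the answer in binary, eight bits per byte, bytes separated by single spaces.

The 5-byte key repeats, so the effective keystream is 32 d6 65 52 64 32 d6 65 52 64 32 d6 65 52.
byte 0: 65 ⊕ 32 = 57
byte 1: 72 ⊕ d6 = a4
byte 2: 72 ⊕ 65 = 17
byte 3: 6f ⊕ 52 = 3d
byte 4: 72 ⊕ 64 = 16
byte 5: 20 ⊕ 32 = 12
byte 6: 61 ⊕ d6 = b7
byte 7: 62 ⊕ 65 = 07
byte 8: 6f ⊕ 52 = 3d
byte 9: 72 ⊕ 64 = 16
byte 10: 74 ⊕ 32 = 46
byte 11: 20 ⊕ d6 = f6
byte 12: 75 ⊕ 65 = 10
byte 13: 31 ⊕ 52 = 63

01010111 10100100 00010111 00111101 00010110 00010010 10110111 00000111 00111101 00010110 01000110 11110110 00010000 01100011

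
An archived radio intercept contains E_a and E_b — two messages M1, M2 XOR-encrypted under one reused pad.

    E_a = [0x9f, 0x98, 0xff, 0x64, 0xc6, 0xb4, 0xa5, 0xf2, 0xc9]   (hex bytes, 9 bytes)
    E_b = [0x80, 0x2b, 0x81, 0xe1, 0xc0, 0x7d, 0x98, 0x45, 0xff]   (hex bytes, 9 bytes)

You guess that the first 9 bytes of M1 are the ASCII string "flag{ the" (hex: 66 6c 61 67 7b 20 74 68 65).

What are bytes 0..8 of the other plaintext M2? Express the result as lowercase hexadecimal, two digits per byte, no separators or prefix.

79df1fe27de949df53

First, E_a ⊕ E_b = (M1 ⊕ K) ⊕ (M2 ⊕ K) = M1 ⊕ M2, so the key drops out. Then M2 = (M1 ⊕ M2) ⊕ M1 over the first 9 bytes.
byte 0: (9f XOR 80) XOR 66 = 1f XOR 66 = 79
byte 1: (98 XOR 2b) XOR 6c = b3 XOR 6c = df
byte 2: (ff XOR 81) XOR 61 = 7e XOR 61 = 1f
byte 3: (64 XOR e1) XOR 67 = 85 XOR 67 = e2
byte 4: (c6 XOR c0) XOR 7b = 06 XOR 7b = 7d
byte 5: (b4 XOR 7d) XOR 20 = c9 XOR 20 = e9
byte 6: (a5 XOR 98) XOR 74 = 3d XOR 74 = 49
byte 7: (f2 XOR 45) XOR 68 = b7 XOR 68 = df
byte 8: (c9 XOR ff) XOR 65 = 36 XOR 65 = 53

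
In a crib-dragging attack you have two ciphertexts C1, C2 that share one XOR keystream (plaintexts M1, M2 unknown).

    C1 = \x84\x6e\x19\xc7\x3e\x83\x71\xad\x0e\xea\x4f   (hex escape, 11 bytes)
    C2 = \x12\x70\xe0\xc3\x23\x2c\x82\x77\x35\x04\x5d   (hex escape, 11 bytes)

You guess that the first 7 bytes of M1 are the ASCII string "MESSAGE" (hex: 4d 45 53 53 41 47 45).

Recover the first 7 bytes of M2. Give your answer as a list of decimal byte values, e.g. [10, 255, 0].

[219, 91, 170, 87, 92, 232, 182]

First, C1 ⊕ C2 = (M1 ⊕ K) ⊕ (M2 ⊕ K) = M1 ⊕ M2, so the key drops out. Then M2 = (M1 ⊕ M2) ⊕ M1 over the first 7 bytes.
byte 0: (84 XOR 12) XOR 4d = 96 XOR 4d = db
byte 1: (6e XOR 70) XOR 45 = 1e XOR 45 = 5b
byte 2: (19 XOR e0) XOR 53 = f9 XOR 53 = aa
byte 3: (c7 XOR c3) XOR 53 = 04 XOR 53 = 57
byte 4: (3e XOR 23) XOR 41 = 1d XOR 41 = 5c
byte 5: (83 XOR 2c) XOR 47 = af XOR 47 = e8
byte 6: (71 XOR 82) XOR 45 = f3 XOR 45 = b6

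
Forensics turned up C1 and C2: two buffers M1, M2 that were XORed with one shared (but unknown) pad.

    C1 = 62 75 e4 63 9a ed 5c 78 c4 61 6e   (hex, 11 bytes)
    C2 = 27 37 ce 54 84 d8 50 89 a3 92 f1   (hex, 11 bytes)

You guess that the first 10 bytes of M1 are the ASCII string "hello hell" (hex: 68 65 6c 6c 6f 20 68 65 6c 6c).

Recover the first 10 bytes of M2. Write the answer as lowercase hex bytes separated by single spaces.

First, C1 ⊕ C2 = (M1 ⊕ K) ⊕ (M2 ⊕ K) = M1 ⊕ M2, so the key drops out. Then M2 = (M1 ⊕ M2) ⊕ M1 over the first 10 bytes.
byte 0: (62 ⊕ 27) ⊕ 68 = 45 ⊕ 68 = 2d
byte 1: (75 ⊕ 37) ⊕ 65 = 42 ⊕ 65 = 27
byte 2: (e4 ⊕ ce) ⊕ 6c = 2a ⊕ 6c = 46
byte 3: (63 ⊕ 54) ⊕ 6c = 37 ⊕ 6c = 5b
byte 4: (9a ⊕ 84) ⊕ 6f = 1e ⊕ 6f = 71
byte 5: (ed ⊕ d8) ⊕ 20 = 35 ⊕ 20 = 15
byte 6: (5c ⊕ 50) ⊕ 68 = 0c ⊕ 68 = 64
byte 7: (78 ⊕ 89) ⊕ 65 = f1 ⊕ 65 = 94
byte 8: (c4 ⊕ a3) ⊕ 6c = 67 ⊕ 6c = 0b
byte 9: (61 ⊕ 92) ⊕ 6c = f3 ⊕ 6c = 9f

2d 27 46 5b 71 15 64 94 0b 9f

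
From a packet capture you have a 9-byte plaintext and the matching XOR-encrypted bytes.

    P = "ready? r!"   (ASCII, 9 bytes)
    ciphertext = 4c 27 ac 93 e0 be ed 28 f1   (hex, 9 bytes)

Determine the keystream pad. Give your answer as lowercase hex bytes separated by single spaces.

Since ciphertext = P ⊕ pad, XORing both sides with P gives pad = P ⊕ ciphertext.
72 ^ 4c = 3e
65 ^ 27 = 42
61 ^ ac = cd
64 ^ 93 = f7
79 ^ e0 = 99
3f ^ be = 81
20 ^ ed = cd
72 ^ 28 = 5a
21 ^ f1 = d0

3e 42 cd f7 99 81 cd 5a d0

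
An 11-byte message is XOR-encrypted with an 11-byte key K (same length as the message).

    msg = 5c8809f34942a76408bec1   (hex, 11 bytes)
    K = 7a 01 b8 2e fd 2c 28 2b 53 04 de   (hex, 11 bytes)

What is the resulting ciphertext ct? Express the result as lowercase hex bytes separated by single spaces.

26 89 b1 dd b4 6e 8f 4f 5b ba 1f

XOR is its own inverse, so applying the key byte-wise gives the result directly.
5c xor 7a = 26
88 xor 01 = 89
09 xor b8 = b1
f3 xor 2e = dd
49 xor fd = b4
42 xor 2c = 6e
a7 xor 28 = 8f
64 xor 2b = 4f
08 xor 53 = 5b
be xor 04 = ba
c1 xor de = 1f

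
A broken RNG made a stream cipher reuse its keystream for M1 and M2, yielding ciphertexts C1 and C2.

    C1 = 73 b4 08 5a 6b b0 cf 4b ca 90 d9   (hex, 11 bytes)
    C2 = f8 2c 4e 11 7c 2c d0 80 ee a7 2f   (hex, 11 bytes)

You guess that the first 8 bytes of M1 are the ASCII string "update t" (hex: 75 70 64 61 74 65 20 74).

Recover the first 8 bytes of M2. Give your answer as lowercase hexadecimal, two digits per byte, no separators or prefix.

fee8222a63f93fbf

First, C1 ⊕ C2 = (M1 ⊕ K) ⊕ (M2 ⊕ K) = M1 ⊕ M2, so the key drops out. Then M2 = (M1 ⊕ M2) ⊕ M1 over the first 8 bytes.
byte 0: (73 xor f8) xor 75 = 8b xor 75 = fe
byte 1: (b4 xor 2c) xor 70 = 98 xor 70 = e8
byte 2: (08 xor 4e) xor 64 = 46 xor 64 = 22
byte 3: (5a xor 11) xor 61 = 4b xor 61 = 2a
byte 4: (6b xor 7c) xor 74 = 17 xor 74 = 63
byte 5: (b0 xor 2c) xor 65 = 9c xor 65 = f9
byte 6: (cf xor d0) xor 20 = 1f xor 20 = 3f
byte 7: (4b xor 80) xor 74 = cb xor 74 = bf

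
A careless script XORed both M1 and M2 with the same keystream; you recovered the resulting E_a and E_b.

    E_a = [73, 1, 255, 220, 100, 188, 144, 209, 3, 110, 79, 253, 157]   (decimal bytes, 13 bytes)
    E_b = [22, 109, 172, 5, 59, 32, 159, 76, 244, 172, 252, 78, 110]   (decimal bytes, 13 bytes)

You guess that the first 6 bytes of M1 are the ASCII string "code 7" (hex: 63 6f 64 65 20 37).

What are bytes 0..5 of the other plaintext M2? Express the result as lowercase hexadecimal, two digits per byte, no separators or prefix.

First, E_a ⊕ E_b = (M1 ⊕ K) ⊕ (M2 ⊕ K) = M1 ⊕ M2, so the key drops out. Then M2 = (M1 ⊕ M2) ⊕ M1 over the first 6 bytes.
byte 0: (49 xor 16) xor 63 = 5f xor 63 = 3c
byte 1: (01 xor 6d) xor 6f = 6c xor 6f = 03
byte 2: (ff xor ac) xor 64 = 53 xor 64 = 37
byte 3: (dc xor 05) xor 65 = d9 xor 65 = bc
byte 4: (64 xor 3b) xor 20 = 5f xor 20 = 7f
byte 5: (bc xor 20) xor 37 = 9c xor 37 = ab

3c0337bc7fab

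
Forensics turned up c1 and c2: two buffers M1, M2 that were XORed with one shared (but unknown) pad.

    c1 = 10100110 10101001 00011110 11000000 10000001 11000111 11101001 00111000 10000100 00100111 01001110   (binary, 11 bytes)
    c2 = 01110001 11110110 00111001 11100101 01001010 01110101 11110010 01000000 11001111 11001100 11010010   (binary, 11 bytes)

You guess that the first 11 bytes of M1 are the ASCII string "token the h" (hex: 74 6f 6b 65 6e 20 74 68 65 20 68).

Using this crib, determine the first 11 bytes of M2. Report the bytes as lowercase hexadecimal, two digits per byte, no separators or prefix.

a3304c40a5926f102ecbf4

First, c1 ⊕ c2 = (M1 ⊕ K) ⊕ (M2 ⊕ K) = M1 ⊕ M2, so the key drops out. Then M2 = (M1 ⊕ M2) ⊕ M1 over the first 11 bytes.
byte 0: (a6 xor 71) xor 74 = d7 xor 74 = a3
byte 1: (a9 xor f6) xor 6f = 5f xor 6f = 30
byte 2: (1e xor 39) xor 6b = 27 xor 6b = 4c
byte 3: (c0 xor e5) xor 65 = 25 xor 65 = 40
byte 4: (81 xor 4a) xor 6e = cb xor 6e = a5
byte 5: (c7 xor 75) xor 20 = b2 xor 20 = 92
byte 6: (e9 xor f2) xor 74 = 1b xor 74 = 6f
byte 7: (38 xor 40) xor 68 = 78 xor 68 = 10
byte 8: (84 xor cf) xor 65 = 4b xor 65 = 2e
byte 9: (27 xor cc) xor 20 = eb xor 20 = cb
byte 10: (4e xor d2) xor 68 = 9c xor 68 = f4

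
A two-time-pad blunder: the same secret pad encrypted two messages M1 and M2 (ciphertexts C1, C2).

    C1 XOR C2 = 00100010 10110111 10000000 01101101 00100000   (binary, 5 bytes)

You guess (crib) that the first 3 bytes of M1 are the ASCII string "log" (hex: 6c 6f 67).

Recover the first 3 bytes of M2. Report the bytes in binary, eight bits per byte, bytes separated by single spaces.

01001110 11011000 11100111

Since C1 ⊕ C2 = M1 ⊕ M2, XORing with the guessed M1 bytes yields the corresponding M2 bytes: M2 = (C1 ⊕ C2) ⊕ M1.
byte 0: 22 ⊕ 6c = 4e
byte 1: b7 ⊕ 6f = d8
byte 2: 80 ⊕ 67 = e7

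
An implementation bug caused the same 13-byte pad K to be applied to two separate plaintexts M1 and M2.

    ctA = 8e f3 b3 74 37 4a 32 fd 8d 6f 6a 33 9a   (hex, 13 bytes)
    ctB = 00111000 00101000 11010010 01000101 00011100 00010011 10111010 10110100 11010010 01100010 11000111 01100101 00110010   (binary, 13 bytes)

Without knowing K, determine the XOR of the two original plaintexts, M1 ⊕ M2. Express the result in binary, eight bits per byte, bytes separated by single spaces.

10110110 11011011 01100001 00110001 00101011 01011001 10001000 01001001 01011111 00001101 10101101 01010110 10101000

ctA ⊕ ctB = (M1 ⊕ K) ⊕ (M2 ⊕ K) = M1 ⊕ M2 — the shared key cancels under XOR.
8e ⊕ 38 = b6
f3 ⊕ 28 = db
b3 ⊕ d2 = 61
74 ⊕ 45 = 31
37 ⊕ 1c = 2b
4a ⊕ 13 = 59
32 ⊕ ba = 88
fd ⊕ b4 = 49
8d ⊕ d2 = 5f
6f ⊕ 62 = 0d
6a ⊕ c7 = ad
33 ⊕ 65 = 56
9a ⊕ 32 = a8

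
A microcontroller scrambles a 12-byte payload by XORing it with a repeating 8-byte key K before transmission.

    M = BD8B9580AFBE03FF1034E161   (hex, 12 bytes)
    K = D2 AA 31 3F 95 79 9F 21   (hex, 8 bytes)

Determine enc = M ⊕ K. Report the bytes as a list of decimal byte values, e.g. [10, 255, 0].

[111, 33, 164, 191, 58, 199, 156, 222, 194, 158, 208, 94]

The 8-byte key repeats, so the effective keystream is d2 aa 31 3f 95 79 9f 21 d2 aa 31 3f.
byte 0: bd xor d2 = 6f
byte 1: 8b xor aa = 21
byte 2: 95 xor 31 = a4
byte 3: 80 xor 3f = bf
byte 4: af xor 95 = 3a
byte 5: be xor 79 = c7
byte 6: 03 xor 9f = 9c
byte 7: ff xor 21 = de
byte 8: 10 xor d2 = c2
byte 9: 34 xor aa = 9e
byte 10: e1 xor 31 = d0
byte 11: 61 xor 3f = 5e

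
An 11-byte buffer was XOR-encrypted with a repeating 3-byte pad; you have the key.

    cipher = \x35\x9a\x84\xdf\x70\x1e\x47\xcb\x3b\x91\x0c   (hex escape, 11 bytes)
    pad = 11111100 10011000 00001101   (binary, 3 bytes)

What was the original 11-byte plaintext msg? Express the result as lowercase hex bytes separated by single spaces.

The 3-byte key repeats, so the effective keystream is fc 98 0d fc 98 0d fc 98 0d fc 98.
byte 0:  53 xor 252 = 201
byte 1: 154 xor 152 =   2
byte 2: 132 xor  13 = 137
byte 3: 223 xor 252 =  35
byte 4: 112 xor 152 = 232
byte 5:  30 xor  13 =  19
byte 6:  71 xor 252 = 187
byte 7: 203 xor 152 =  83
byte 8:  59 xor  13 =  54
byte 9: 145 xor 252 = 109
byte 10:  12 xor 152 = 148

c9 02 89 23 e8 13 bb 53 36 6d 94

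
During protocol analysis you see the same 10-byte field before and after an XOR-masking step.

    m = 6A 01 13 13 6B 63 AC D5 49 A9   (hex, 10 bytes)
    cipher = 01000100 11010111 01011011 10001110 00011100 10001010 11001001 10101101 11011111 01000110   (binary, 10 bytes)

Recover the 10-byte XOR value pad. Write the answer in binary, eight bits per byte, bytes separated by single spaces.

Since cipher = m ⊕ pad, XORing both sides with m gives pad = m ⊕ cipher.
106 ^  68 =  46
  1 ^ 215 = 214
 19 ^  91 =  72
 19 ^ 142 = 157
107 ^  28 = 119
 99 ^ 138 = 233
172 ^ 201 = 101
213 ^ 173 = 120
 73 ^ 223 = 150
169 ^  70 = 239

00101110 11010110 01001000 10011101 01110111 11101001 01100101 01111000 10010110 11101111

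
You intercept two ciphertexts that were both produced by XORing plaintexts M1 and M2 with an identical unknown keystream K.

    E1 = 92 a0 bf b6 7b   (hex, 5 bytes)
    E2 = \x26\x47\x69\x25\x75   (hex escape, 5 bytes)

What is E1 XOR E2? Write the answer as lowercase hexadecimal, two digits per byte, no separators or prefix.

E1 ⊕ E2 = (M1 ⊕ K) ⊕ (M2 ⊕ K) = M1 ⊕ M2 — the shared key cancels under XOR.
146 ^  38 = 180
160 ^  71 = 231
191 ^ 105 = 214
182 ^  37 = 147
123 ^ 117 =  14

b4e7d6930e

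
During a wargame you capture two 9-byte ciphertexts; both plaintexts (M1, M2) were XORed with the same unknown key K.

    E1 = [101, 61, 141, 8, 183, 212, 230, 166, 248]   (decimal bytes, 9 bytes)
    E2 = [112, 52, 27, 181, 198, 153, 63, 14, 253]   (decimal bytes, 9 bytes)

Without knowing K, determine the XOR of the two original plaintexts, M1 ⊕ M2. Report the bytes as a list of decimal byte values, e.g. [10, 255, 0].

E1 ⊕ E2 = (M1 ⊕ K) ⊕ (M2 ⊕ K) = M1 ⊕ M2 — the shared key cancels under XOR.
65 XOR 70 = 15
3d XOR 34 = 09
8d XOR 1b = 96
08 XOR b5 = bd
b7 XOR c6 = 71
d4 XOR 99 = 4d
e6 XOR 3f = d9
a6 XOR 0e = a8
f8 XOR fd = 05

[21, 9, 150, 189, 113, 77, 217, 168, 5]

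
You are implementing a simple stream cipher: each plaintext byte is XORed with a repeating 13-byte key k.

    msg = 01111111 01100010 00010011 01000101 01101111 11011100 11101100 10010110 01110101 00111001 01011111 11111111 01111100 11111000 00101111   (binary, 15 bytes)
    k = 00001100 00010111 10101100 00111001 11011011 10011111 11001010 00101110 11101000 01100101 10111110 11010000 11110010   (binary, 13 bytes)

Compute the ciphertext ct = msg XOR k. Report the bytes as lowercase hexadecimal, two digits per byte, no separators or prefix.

The 13-byte key repeats, so the effective keystream is 0c 17 ac 39 db 9f ca 2e e8 65 be d0 f2 0c 17.
byte 0: 01111111 xor 00001100 = 01110011
byte 1: 01100010 xor 00010111 = 01110101
byte 2: 00010011 xor 10101100 = 10111111
byte 3: 01000101 xor 00111001 = 01111100
byte 4: 01101111 xor 11011011 = 10110100
byte 5: 11011100 xor 10011111 = 01000011
byte 6: 11101100 xor 11001010 = 00100110
byte 7: 10010110 xor 00101110 = 10111000
byte 8: 01110101 xor 11101000 = 10011101
byte 9: 00111001 xor 01100101 = 01011100
byte 10: 01011111 xor 10111110 = 11100001
byte 11: 11111111 xor 11010000 = 00101111
byte 12: 01111100 xor 11110010 = 10001110
byte 13: 11111000 xor 00001100 = 11110100
byte 14: 00101111 xor 00010111 = 00111000

7375bf7cb44326b89d5ce12f8ef438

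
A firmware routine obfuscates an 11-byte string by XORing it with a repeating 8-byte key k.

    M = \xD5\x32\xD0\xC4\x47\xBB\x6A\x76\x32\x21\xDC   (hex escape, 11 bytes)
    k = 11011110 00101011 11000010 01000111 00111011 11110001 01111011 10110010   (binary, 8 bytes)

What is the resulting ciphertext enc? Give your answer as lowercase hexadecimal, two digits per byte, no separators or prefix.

0b1912837c4a11c4ec0a1e

The 8-byte key repeats, so the effective keystream is de 2b c2 47 3b f1 7b b2 de 2b c2.
byte 0: d5 ⊕ de = 0b
byte 1: 32 ⊕ 2b = 19
byte 2: d0 ⊕ c2 = 12
byte 3: c4 ⊕ 47 = 83
byte 4: 47 ⊕ 3b = 7c
byte 5: bb ⊕ f1 = 4a
byte 6: 6a ⊕ 7b = 11
byte 7: 76 ⊕ b2 = c4
byte 8: 32 ⊕ de = ec
byte 9: 21 ⊕ 2b = 0a
byte 10: dc ⊕ c2 = 1e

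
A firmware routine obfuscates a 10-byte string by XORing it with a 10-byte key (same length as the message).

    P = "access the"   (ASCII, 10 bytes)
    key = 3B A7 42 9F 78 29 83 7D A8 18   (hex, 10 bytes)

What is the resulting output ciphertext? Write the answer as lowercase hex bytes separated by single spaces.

5a c4 21 fa 0b 5a a3 09 c0 7d

01100001 ^ 00111011 = 01011010
01100011 ^ 10100111 = 11000100
01100011 ^ 01000010 = 00100001
01100101 ^ 10011111 = 11111010
01110011 ^ 01111000 = 00001011
01110011 ^ 00101001 = 01011010
00100000 ^ 10000011 = 10100011
01110100 ^ 01111101 = 00001001
01101000 ^ 10101000 = 11000000
01100101 ^ 00011000 = 01111101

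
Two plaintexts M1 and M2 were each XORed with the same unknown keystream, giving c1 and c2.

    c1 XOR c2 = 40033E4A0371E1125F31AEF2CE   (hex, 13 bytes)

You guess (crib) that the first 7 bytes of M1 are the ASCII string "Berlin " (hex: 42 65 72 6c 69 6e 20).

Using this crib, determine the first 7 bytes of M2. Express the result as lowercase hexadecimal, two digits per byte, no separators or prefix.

Since c1 ⊕ c2 = M1 ⊕ M2, XORing with the guessed M1 bytes yields the corresponding M2 bytes: M2 = (c1 ⊕ c2) ⊕ M1.
byte 0: 40 xor 42 = 02
byte 1: 03 xor 65 = 66
byte 2: 3e xor 72 = 4c
byte 3: 4a xor 6c = 26
byte 4: 03 xor 69 = 6a
byte 5: 71 xor 6e = 1f
byte 6: e1 xor 20 = c1

02664c266a1fc1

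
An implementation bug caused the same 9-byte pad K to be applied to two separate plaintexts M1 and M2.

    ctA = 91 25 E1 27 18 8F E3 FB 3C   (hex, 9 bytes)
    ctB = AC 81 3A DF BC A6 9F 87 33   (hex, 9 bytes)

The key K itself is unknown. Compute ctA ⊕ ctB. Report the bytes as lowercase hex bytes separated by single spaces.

3d a4 db f8 a4 29 7c 7c 0f

ctA ⊕ ctB = (M1 ⊕ K) ⊕ (M2 ⊕ K) = M1 ⊕ M2 — the shared key cancels under XOR.
91 ⊕ ac = 3d
25 ⊕ 81 = a4
e1 ⊕ 3a = db
27 ⊕ df = f8
18 ⊕ bc = a4
8f ⊕ a6 = 29
e3 ⊕ 9f = 7c
fb ⊕ 87 = 7c
3c ⊕ 33 = 0f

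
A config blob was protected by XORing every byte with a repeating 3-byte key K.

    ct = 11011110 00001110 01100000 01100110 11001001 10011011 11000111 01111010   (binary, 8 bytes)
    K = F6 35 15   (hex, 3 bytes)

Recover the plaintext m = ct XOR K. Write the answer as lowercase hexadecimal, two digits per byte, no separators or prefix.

283b7590fc8e314f

The 3-byte key repeats, so the effective keystream is f6 35 15 f6 35 15 f6 35.
byte 0: de ^ f6 = 28
byte 1: 0e ^ 35 = 3b
byte 2: 60 ^ 15 = 75
byte 3: 66 ^ f6 = 90
byte 4: c9 ^ 35 = fc
byte 5: 9b ^ 15 = 8e
byte 6: c7 ^ f6 = 31
byte 7: 7a ^ 35 = 4f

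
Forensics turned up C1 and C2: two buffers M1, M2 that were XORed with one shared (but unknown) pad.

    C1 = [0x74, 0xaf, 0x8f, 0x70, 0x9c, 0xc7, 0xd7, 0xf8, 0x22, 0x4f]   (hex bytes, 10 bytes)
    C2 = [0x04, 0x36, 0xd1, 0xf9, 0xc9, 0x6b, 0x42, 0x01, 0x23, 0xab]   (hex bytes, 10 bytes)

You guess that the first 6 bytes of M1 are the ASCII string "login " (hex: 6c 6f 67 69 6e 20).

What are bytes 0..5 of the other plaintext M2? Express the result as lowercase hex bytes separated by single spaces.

First, C1 ⊕ C2 = (M1 ⊕ K) ⊕ (M2 ⊕ K) = M1 ⊕ M2, so the key drops out. Then M2 = (M1 ⊕ M2) ⊕ M1 over the first 6 bytes.
byte 0: (74 ⊕ 04) ⊕ 6c = 70 ⊕ 6c = 1c
byte 1: (af ⊕ 36) ⊕ 6f = 99 ⊕ 6f = f6
byte 2: (8f ⊕ d1) ⊕ 67 = 5e ⊕ 67 = 39
byte 3: (70 ⊕ f9) ⊕ 69 = 89 ⊕ 69 = e0
byte 4: (9c ⊕ c9) ⊕ 6e = 55 ⊕ 6e = 3b
byte 5: (c7 ⊕ 6b) ⊕ 20 = ac ⊕ 20 = 8c

1c f6 39 e0 3b 8c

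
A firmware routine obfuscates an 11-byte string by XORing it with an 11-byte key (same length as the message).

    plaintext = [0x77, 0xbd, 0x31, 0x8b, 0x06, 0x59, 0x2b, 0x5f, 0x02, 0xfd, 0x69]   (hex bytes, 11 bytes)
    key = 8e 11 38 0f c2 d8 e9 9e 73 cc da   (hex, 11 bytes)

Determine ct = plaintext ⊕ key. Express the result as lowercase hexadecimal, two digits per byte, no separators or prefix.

XOR is its own inverse, so applying the key byte-wise gives the result directly.
77 xor 8e = f9
bd xor 11 = ac
31 xor 38 = 09
8b xor 0f = 84
06 xor c2 = c4
59 xor d8 = 81
2b xor e9 = c2
5f xor 9e = c1
02 xor 73 = 71
fd xor cc = 31
69 xor da = b3

f9ac0984c481c2c17131b3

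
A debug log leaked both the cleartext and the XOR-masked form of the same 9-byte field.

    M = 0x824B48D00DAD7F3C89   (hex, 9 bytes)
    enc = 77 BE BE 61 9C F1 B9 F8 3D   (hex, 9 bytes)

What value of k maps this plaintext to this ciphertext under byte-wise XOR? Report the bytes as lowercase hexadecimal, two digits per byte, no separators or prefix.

Since enc = M ⊕ k, XORing both sides with M gives k = M ⊕ enc.
byte 0: 82 ⊕ 77 = f5
byte 1: 4b ⊕ be = f5
byte 2: 48 ⊕ be = f6
byte 3: d0 ⊕ 61 = b1
byte 4: 0d ⊕ 9c = 91
byte 5: ad ⊕ f1 = 5c
byte 6: 7f ⊕ b9 = c6
byte 7: 3c ⊕ f8 = c4
byte 8: 89 ⊕ 3d = b4

f5f5f6b1915cc6c4b4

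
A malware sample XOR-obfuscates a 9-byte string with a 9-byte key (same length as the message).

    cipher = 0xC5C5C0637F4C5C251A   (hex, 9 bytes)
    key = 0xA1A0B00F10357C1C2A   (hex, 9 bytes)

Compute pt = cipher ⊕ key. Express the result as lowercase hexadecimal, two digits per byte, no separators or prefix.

6465706c6f79203930

byte 0: c5 ⊕ a1 = 64
byte 1: c5 ⊕ a0 = 65
byte 2: c0 ⊕ b0 = 70
byte 3: 63 ⊕ 0f = 6c
byte 4: 7f ⊕ 10 = 6f
byte 5: 4c ⊕ 35 = 79
byte 6: 5c ⊕ 7c = 20
byte 7: 25 ⊕ 1c = 39
byte 8: 1a ⊕ 2a = 30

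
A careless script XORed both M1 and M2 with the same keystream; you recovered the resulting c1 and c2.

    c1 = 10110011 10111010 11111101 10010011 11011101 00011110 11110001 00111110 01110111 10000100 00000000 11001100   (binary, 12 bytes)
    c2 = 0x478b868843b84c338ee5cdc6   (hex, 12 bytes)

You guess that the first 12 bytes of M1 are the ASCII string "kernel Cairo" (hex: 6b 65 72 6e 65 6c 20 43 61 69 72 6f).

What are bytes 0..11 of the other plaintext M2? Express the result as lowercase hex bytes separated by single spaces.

First, c1 ⊕ c2 = (M1 ⊕ K) ⊕ (M2 ⊕ K) = M1 ⊕ M2, so the key drops out. Then M2 = (M1 ⊕ M2) ⊕ M1 over the first 12 bytes.
byte 0: (b3 XOR 47) XOR 6b = f4 XOR 6b = 9f
byte 1: (ba XOR 8b) XOR 65 = 31 XOR 65 = 54
byte 2: (fd XOR 86) XOR 72 = 7b XOR 72 = 09
byte 3: (93 XOR 88) XOR 6e = 1b XOR 6e = 75
byte 4: (dd XOR 43) XOR 65 = 9e XOR 65 = fb
byte 5: (1e XOR b8) XOR 6c = a6 XOR 6c = ca
byte 6: (f1 XOR 4c) XOR 20 = bd XOR 20 = 9d
byte 7: (3e XOR 33) XOR 43 = 0d XOR 43 = 4e
byte 8: (77 XOR 8e) XOR 61 = f9 XOR 61 = 98
byte 9: (84 XOR e5) XOR 69 = 61 XOR 69 = 08
byte 10: (00 XOR cd) XOR 72 = cd XOR 72 = bf
byte 11: (cc XOR c6) XOR 6f = 0a XOR 6f = 65

9f 54 09 75 fb ca 9d 4e 98 08 bf 65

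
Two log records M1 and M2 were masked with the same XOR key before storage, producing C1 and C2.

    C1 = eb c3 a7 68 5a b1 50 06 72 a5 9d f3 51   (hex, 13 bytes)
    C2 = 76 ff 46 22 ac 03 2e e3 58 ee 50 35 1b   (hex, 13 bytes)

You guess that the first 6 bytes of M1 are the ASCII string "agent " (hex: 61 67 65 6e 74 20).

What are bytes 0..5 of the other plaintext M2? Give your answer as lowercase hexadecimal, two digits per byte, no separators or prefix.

fc5b84248292

First, C1 ⊕ C2 = (M1 ⊕ K) ⊕ (M2 ⊕ K) = M1 ⊕ M2, so the key drops out. Then M2 = (M1 ⊕ M2) ⊕ M1 over the first 6 bytes.
byte 0: (eb XOR 76) XOR 61 = 9d XOR 61 = fc
byte 1: (c3 XOR ff) XOR 67 = 3c XOR 67 = 5b
byte 2: (a7 XOR 46) XOR 65 = e1 XOR 65 = 84
byte 3: (68 XOR 22) XOR 6e = 4a XOR 6e = 24
byte 4: (5a XOR ac) XOR 74 = f6 XOR 74 = 82
byte 5: (b1 XOR 03) XOR 20 = b2 XOR 20 = 92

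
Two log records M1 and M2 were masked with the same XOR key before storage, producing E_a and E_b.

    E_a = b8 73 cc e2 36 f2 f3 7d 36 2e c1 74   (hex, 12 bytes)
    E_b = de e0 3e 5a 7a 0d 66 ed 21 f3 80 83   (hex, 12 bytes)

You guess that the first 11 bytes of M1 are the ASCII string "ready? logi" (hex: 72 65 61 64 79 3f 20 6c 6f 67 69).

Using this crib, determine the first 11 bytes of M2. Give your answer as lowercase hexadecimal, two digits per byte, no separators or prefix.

First, E_a ⊕ E_b = (M1 ⊕ K) ⊕ (M2 ⊕ K) = M1 ⊕ M2, so the key drops out. Then M2 = (M1 ⊕ M2) ⊕ M1 over the first 11 bytes.
byte 0: (b8 xor de) xor 72 = 66 xor 72 = 14
byte 1: (73 xor e0) xor 65 = 93 xor 65 = f6
byte 2: (cc xor 3e) xor 61 = f2 xor 61 = 93
byte 3: (e2 xor 5a) xor 64 = b8 xor 64 = dc
byte 4: (36 xor 7a) xor 79 = 4c xor 79 = 35
byte 5: (f2 xor 0d) xor 3f = ff xor 3f = c0
byte 6: (f3 xor 66) xor 20 = 95 xor 20 = b5
byte 7: (7d xor ed) xor 6c = 90 xor 6c = fc
byte 8: (36 xor 21) xor 6f = 17 xor 6f = 78
byte 9: (2e xor f3) xor 67 = dd xor 67 = ba
byte 10: (c1 xor 80) xor 69 = 41 xor 69 = 28

14f693dc35c0b5fc78ba28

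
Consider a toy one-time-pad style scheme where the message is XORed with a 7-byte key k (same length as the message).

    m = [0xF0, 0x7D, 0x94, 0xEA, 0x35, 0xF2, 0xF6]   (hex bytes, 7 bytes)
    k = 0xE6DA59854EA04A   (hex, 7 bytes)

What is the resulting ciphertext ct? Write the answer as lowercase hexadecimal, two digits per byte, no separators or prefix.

16a7cd6f7b52bc

byte 0: f0 XOR e6 = 16
byte 1: 7d XOR da = a7
byte 2: 94 XOR 59 = cd
byte 3: ea XOR 85 = 6f
byte 4: 35 XOR 4e = 7b
byte 5: f2 XOR a0 = 52
byte 6: f6 XOR 4a = bc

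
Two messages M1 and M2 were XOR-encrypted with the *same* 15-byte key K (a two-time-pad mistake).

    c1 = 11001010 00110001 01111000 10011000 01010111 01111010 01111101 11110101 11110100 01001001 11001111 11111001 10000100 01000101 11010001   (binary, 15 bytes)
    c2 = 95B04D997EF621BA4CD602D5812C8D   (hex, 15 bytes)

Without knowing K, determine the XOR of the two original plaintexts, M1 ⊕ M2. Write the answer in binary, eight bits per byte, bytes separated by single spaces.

01011111 10000001 00110101 00000001 00101001 10001100 01011100 01001111 10111000 10011111 11001101 00101100 00000101 01101001 01011100

c1 ⊕ c2 = (M1 ⊕ K) ⊕ (M2 ⊕ K) = M1 ⊕ M2 — the shared key cancels under XOR.
11001010 ⊕ 10010101 = 01011111
00110001 ⊕ 10110000 = 10000001
01111000 ⊕ 01001101 = 00110101
10011000 ⊕ 10011001 = 00000001
01010111 ⊕ 01111110 = 00101001
01111010 ⊕ 11110110 = 10001100
01111101 ⊕ 00100001 = 01011100
11110101 ⊕ 10111010 = 01001111
11110100 ⊕ 01001100 = 10111000
01001001 ⊕ 11010110 = 10011111
11001111 ⊕ 00000010 = 11001101
11111001 ⊕ 11010101 = 00101100
10000100 ⊕ 10000001 = 00000101
01000101 ⊕ 00101100 = 01101001
11010001 ⊕ 10001101 = 01011100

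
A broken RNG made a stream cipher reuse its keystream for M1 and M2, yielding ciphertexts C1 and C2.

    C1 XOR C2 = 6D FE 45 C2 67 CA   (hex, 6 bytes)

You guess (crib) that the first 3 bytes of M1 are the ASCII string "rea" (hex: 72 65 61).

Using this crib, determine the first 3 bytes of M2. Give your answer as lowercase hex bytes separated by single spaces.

1f 9b 24

Since C1 ⊕ C2 = M1 ⊕ M2, XORing with the guessed M1 bytes yields the corresponding M2 bytes: M2 = (C1 ⊕ C2) ⊕ M1.
byte 0: 01101101 XOR 01110010 = 00011111
byte 1: 11111110 XOR 01100101 = 10011011
byte 2: 01000101 XOR 01100001 = 00100100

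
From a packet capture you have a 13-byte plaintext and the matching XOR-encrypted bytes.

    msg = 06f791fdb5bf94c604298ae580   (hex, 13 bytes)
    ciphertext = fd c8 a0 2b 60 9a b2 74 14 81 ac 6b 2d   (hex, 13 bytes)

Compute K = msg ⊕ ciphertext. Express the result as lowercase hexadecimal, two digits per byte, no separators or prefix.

fb3f31d6d52526b210a8268ead

Since ciphertext = msg ⊕ K, XORing both sides with msg gives K = msg ⊕ ciphertext.
byte 0:   6 ^ 253 = 251
byte 1: 247 ^ 200 =  63
byte 2: 145 ^ 160 =  49
byte 3: 253 ^  43 = 214
byte 4: 181 ^  96 = 213
byte 5: 191 ^ 154 =  37
byte 6: 148 ^ 178 =  38
byte 7: 198 ^ 116 = 178
byte 8:   4 ^  20 =  16
byte 9:  41 ^ 129 = 168
byte 10: 138 ^ 172 =  38
byte 11: 229 ^ 107 = 142
byte 12: 128 ^  45 = 173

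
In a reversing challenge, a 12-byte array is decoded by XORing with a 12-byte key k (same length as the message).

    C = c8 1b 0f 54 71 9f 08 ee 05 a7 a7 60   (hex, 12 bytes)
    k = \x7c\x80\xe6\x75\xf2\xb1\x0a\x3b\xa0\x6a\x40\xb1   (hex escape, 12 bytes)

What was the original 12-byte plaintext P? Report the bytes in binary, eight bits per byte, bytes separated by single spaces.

10110100 10011011 11101001 00100001 10000011 00101110 00000010 11010101 10100101 11001101 11100111 11010001

c8 XOR 7c = b4
1b XOR 80 = 9b
0f XOR e6 = e9
54 XOR 75 = 21
71 XOR f2 = 83
9f XOR b1 = 2e
08 XOR 0a = 02
ee XOR 3b = d5
05 XOR a0 = a5
a7 XOR 6a = cd
a7 XOR 40 = e7
60 XOR b1 = d1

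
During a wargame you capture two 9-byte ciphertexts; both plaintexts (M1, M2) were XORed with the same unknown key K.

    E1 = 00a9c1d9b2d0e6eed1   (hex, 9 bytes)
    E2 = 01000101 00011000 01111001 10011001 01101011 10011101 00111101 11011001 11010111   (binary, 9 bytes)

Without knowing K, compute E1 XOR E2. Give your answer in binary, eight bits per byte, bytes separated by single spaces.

01000101 10110001 10111000 01000000 11011001 01001101 11011011 00110111 00000110

E1 ⊕ E2 = (M1 ⊕ K) ⊕ (M2 ⊕ K) = M1 ⊕ M2 — the shared key cancels under XOR.
00 ⊕ 45 = 45
a9 ⊕ 18 = b1
c1 ⊕ 79 = b8
d9 ⊕ 99 = 40
b2 ⊕ 6b = d9
d0 ⊕ 9d = 4d
e6 ⊕ 3d = db
ee ⊕ d9 = 37
d1 ⊕ d7 = 06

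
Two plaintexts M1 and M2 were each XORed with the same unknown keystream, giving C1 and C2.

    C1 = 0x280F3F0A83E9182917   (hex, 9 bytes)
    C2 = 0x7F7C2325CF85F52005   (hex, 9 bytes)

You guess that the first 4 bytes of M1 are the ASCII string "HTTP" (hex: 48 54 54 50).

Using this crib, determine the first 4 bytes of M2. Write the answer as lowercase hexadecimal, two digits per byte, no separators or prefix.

1f27487f

First, C1 ⊕ C2 = (M1 ⊕ K) ⊕ (M2 ⊕ K) = M1 ⊕ M2, so the key drops out. Then M2 = (M1 ⊕ M2) ⊕ M1 over the first 4 bytes.
byte 0: (28 xor 7f) xor 48 = 57 xor 48 = 1f
byte 1: (0f xor 7c) xor 54 = 73 xor 54 = 27
byte 2: (3f xor 23) xor 54 = 1c xor 54 = 48
byte 3: (0a xor 25) xor 50 = 2f xor 50 = 7f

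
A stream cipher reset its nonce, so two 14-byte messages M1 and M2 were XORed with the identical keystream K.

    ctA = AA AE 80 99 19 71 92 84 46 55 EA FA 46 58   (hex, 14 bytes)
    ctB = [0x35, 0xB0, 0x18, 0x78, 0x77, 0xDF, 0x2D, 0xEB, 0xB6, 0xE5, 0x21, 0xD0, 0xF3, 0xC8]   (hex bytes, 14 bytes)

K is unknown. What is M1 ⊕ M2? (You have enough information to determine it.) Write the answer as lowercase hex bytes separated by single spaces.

9f 1e 98 e1 6e ae bf 6f f0 b0 cb 2a b5 90

ctA ⊕ ctB = (M1 ⊕ K) ⊕ (M2 ⊕ K) = M1 ⊕ M2 — the shared key cancels under XOR.
aa ^ 35 = 9f
ae ^ b0 = 1e
80 ^ 18 = 98
99 ^ 78 = e1
19 ^ 77 = 6e
71 ^ df = ae
92 ^ 2d = bf
84 ^ eb = 6f
46 ^ b6 = f0
55 ^ e5 = b0
ea ^ 21 = cb
fa ^ d0 = 2a
46 ^ f3 = b5
58 ^ c8 = 90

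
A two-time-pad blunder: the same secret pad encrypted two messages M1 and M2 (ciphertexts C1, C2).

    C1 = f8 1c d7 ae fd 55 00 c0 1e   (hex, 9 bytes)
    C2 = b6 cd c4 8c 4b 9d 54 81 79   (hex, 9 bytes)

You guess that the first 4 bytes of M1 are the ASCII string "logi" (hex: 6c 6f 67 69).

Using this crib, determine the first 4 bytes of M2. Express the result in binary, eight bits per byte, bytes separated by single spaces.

First, C1 ⊕ C2 = (M1 ⊕ K) ⊕ (M2 ⊕ K) = M1 ⊕ M2, so the key drops out. Then M2 = (M1 ⊕ M2) ⊕ M1 over the first 4 bytes.
byte 0: (f8 ^ b6) ^ 6c = 4e ^ 6c = 22
byte 1: (1c ^ cd) ^ 6f = d1 ^ 6f = be
byte 2: (d7 ^ c4) ^ 67 = 13 ^ 67 = 74
byte 3: (ae ^ 8c) ^ 69 = 22 ^ 69 = 4b

00100010 10111110 01110100 01001011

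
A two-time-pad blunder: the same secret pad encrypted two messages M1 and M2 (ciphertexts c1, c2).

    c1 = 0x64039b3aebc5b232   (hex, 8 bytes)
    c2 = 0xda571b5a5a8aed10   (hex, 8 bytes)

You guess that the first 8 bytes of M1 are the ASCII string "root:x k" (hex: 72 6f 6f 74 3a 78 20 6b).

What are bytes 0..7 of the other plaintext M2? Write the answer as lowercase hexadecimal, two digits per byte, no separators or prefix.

First, c1 ⊕ c2 = (M1 ⊕ K) ⊕ (M2 ⊕ K) = M1 ⊕ M2, so the key drops out. Then M2 = (M1 ⊕ M2) ⊕ M1 over the first 8 bytes.
byte 0: (64 xor da) xor 72 = be xor 72 = cc
byte 1: (03 xor 57) xor 6f = 54 xor 6f = 3b
byte 2: (9b xor 1b) xor 6f = 80 xor 6f = ef
byte 3: (3a xor 5a) xor 74 = 60 xor 74 = 14
byte 4: (eb xor 5a) xor 3a = b1 xor 3a = 8b
byte 5: (c5 xor 8a) xor 78 = 4f xor 78 = 37
byte 6: (b2 xor ed) xor 20 = 5f xor 20 = 7f
byte 7: (32 xor 10) xor 6b = 22 xor 6b = 49

cc3bef148b377f49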